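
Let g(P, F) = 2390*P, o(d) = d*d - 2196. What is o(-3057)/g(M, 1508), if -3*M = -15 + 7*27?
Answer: -9343053/138620 ≈ -67.401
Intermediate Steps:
M = -58 (M = -(-15 + 7*27)/3 = -(-15 + 189)/3 = -1/3*174 = -58)
o(d) = -2196 + d**2 (o(d) = d**2 - 2196 = -2196 + d**2)
o(-3057)/g(M, 1508) = (-2196 + (-3057)**2)/((2390*(-58))) = (-2196 + 9345249)/(-138620) = 9343053*(-1/138620) = -9343053/138620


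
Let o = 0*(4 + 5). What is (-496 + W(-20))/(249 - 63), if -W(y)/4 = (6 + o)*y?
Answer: -8/93 ≈ -0.086022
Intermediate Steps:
o = 0 (o = 0*9 = 0)
W(y) = -24*y (W(y) = -4*(6 + 0)*y = -24*y)
(-496 + W(-20))/(249 - 63) = (-496 - 24*(-20))/(249 - 63) = (-496 + 480)/186 = -16*1/186 = -8/93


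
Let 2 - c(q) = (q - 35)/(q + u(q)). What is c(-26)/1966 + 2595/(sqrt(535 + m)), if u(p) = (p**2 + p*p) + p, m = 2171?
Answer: 2661/2555800 + 865*sqrt(2706)/902 ≈ 49.886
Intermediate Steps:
u(p) = p + 2*p**2 (u(p) = (p**2 + p**2) + p = 2*p**2 + p = p + 2*p**2)
c(q) = 2 - (-35 + q)/(q + q*(1 + 2*q)) (c(q) = 2 - (q - 35)/(q + q*(1 + 2*q)) = 2 - (-35 + q)/(q + q*(1 + 2*q)))
c(-26)/1966 + 2595/(sqrt(535 + m)) = ((1/2)*(35 + 3*(-26) + 4*(-26)**2)/(-26*(1 - 26)))/1966 + 2595/(sqrt(535 + 2171)) = ((1/2)*(-1/26)*(35 - 78 + 4*676)/(-25))*(1/1966) + 2595/(sqrt(2706)) = ((1/2)*(-1/26)*(-1/25)*(35 - 78 + 2704))*(1/1966) + 2595*(sqrt(2706)/2706) = ((1/2)*(-1/26)*(-1/25)*2661)*(1/1966) + 865*sqrt(2706)/902 = (2661/1300)*(1/1966) + 865*sqrt(2706)/902 = 2661/2555800 + 865*sqrt(2706)/902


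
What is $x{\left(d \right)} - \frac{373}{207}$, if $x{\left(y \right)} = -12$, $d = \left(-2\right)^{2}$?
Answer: $- \frac{2857}{207} \approx -13.802$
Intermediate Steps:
$d = 4$
$x{\left(d \right)} - \frac{373}{207} = -12 - \frac{373}{207} = - \frac{2857}{207}$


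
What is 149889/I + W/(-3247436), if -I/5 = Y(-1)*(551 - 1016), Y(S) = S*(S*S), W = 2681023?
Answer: -5300949603/81185900 ≈ -65.294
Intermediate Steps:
Y(S) = S**3 (Y(S) = S*S**2 = S**3)
I = -2325 (I = -5*(-1)**3*(551 - 1016) = -(-5)*(-465) = -5*465 = -2325)
149889/I + W/(-3247436) = 149889/(-2325) + 2681023/(-3247436) = 149889*(-1/2325) + 2681023*(-1/3247436) = -49963/775 - 2681023/3247436 = -5300949603/81185900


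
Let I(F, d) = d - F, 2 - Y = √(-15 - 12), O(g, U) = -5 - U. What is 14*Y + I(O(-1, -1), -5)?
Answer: 27 - 42*I*√3 ≈ 27.0 - 72.746*I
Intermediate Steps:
Y = 2 - 3*I*√3 (Y = 2 - √(-15 - 12) = 2 - √(-27) = 2 - 3*I*√3 ≈ 2.0 - 5.1962*I)
14*Y + I(O(-1, -1), -5) = 14*(2 - 3*I*√3) + (-5 - (-5 - 1*(-1))) = (28 - 42*I*√3) + (-5 - (-5 + 1)) = (28 - 42*I*√3) + (-5 - 1*(-4)) = (28 - 42*I*√3) + (-5 + 4) = (28 - 42*I*√3) - 1 = 27 - 42*I*√3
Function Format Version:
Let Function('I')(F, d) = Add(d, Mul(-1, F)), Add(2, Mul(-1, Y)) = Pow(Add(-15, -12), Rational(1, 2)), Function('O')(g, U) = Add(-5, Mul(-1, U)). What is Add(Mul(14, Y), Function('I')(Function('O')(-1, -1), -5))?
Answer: Add(27, Mul(-42, I, Pow(3, Rational(1, 2)))) ≈ Add(27.000, Mul(-72.746, I))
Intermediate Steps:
Y = Add(2, Mul(-3, I, Pow(3, Rational(1, 2)))) (Y = Add(2, Mul(-1, Pow(Add(-15, -12), Rational(1, 2)))) = Add(2, Mul(-1, Pow(-27, Rational(1, 2)))) = Add(2, Mul(-1, Mul(3, I, Pow(3, Rational(1, 2))))) = Add(2, Mul(-3, I, Pow(3, Rational(1, 2)))) ≈ Add(2.0000, Mul(-5.1962, I)))
Add(Mul(14, Y), Function('I')(Function('O')(-1, -1), -5)) = Add(Mul(14, Add(2, Mul(-3, I, Pow(3, Rational(1, 2))))), Add(-5, Mul(-1, Add(-5, Mul(-1, -1))))) = Add(Add(28, Mul(-42, I, Pow(3, Rational(1, 2)))), Add(-5, Mul(-1, Add(-5, 1)))) = Add(Add(28, Mul(-42, I, Pow(3, Rational(1, 2)))), Add(-5, Mul(-1, -4))) = Add(Add(28, Mul(-42, I, Pow(3, Rational(1, 2)))), Add(-5, 4)) = Add(Add(28, Mul(-42, I, Pow(3, Rational(1, 2)))), -1) = Add(27, Mul(-42, I, Pow(3, Rational(1, 2))))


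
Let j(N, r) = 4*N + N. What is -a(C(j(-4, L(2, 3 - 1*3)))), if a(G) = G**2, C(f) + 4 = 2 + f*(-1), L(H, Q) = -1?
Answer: -324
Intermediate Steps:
j(N, r) = 5*N
C(f) = -2 - f (C(f) = -4 + (2 + f*(-1)) = -4 + (2 - f) = -2 - f)
-a(C(j(-4, L(2, 3 - 1*3)))) = -(-2 - 5*(-4))**2 = -(-2 - 1*(-20))**2 = -(-2 + 20)**2 = -1*18**2 = -1*324 = -324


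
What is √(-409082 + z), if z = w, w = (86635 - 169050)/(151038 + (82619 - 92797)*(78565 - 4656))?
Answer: I*√57848953843654824844003/376047382 ≈ 639.59*I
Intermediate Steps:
w = 82415/752094764 (w = -82415/(151038 - 10178*73909) = -82415/(151038 - 752245802) = -82415/(-752094764) = -82415*(-1/752094764) = 82415/752094764 ≈ 0.00010958)
z = 82415/752094764 ≈ 0.00010958
√(-409082 + z) = √(-409082 + 82415/752094764) = √(-307668430164233/752094764) = I*√57848953843654824844003/376047382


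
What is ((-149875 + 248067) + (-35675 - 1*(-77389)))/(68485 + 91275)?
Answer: 69953/79880 ≈ 0.87573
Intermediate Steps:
((-149875 + 248067) + (-35675 - 1*(-77389)))/(68485 + 91275) = (98192 + (-35675 + 77389))/159760 = (98192 + 41714)*(1/159760) = 139906*(1/159760) = 69953/79880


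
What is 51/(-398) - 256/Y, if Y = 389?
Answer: -121727/154822 ≈ -0.78624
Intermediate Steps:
51/(-398) - 256/Y = 51/(-398) - 256/389 = 51*(-1/398) - 256*1/389 = -51/398 - 256/389 = -121727/154822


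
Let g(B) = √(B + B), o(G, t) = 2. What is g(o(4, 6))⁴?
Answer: 16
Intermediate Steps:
g(B) = √2*√B (g(B) = √(2*B) = √2*√B)
g(o(4, 6))⁴ = (√2*√2)⁴ = 2⁴ = 16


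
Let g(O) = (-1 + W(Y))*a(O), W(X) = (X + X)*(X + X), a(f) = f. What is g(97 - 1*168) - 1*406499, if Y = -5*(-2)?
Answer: -434828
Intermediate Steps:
Y = 10
W(X) = 4*X² (W(X) = (2*X)*(2*X) = 4*X²)
g(O) = 399*O (g(O) = (-1 + 4*10²)*O = (-1 + 4*100)*O = (-1 + 400)*O = 399*O)
g(97 - 1*168) - 1*406499 = 399*(97 - 1*168) - 1*406499 = 399*(97 - 168) - 406499 = 399*(-71) - 406499 = -28329 - 406499 = -434828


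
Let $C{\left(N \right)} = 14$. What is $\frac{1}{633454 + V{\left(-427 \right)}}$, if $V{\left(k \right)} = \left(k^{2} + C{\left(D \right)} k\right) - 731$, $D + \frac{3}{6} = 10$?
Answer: $\frac{1}{809074} \approx 1.236 \cdot 10^{-6}$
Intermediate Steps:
$D = \frac{19}{2}$ ($D = - \frac{1}{2} + 10 = \frac{19}{2} \approx 9.5$)
$V{\left(k \right)} = -731 + k^{2} + 14 k$ ($V{\left(k \right)} = \left(k^{2} + 14 k\right) - 731 = -731 + k^{2} + 14 k$)
$\frac{1}{633454 + V{\left(-427 \right)}} = \frac{1}{633454 + \left(-731 + \left(-427\right)^{2} + 14 \left(-427\right)\right)} = \frac{1}{633454 - -175620} = \frac{1}{633454 + 175620} = \frac{1}{809074}$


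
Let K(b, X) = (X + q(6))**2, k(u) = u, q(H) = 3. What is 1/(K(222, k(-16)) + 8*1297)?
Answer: 1/10545 ≈ 9.4832e-5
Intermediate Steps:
K(b, X) = (3 + X)**2 (K(b, X) = (X + 3)**2 = (3 + X)**2)
1/(K(222, k(-16)) + 8*1297) = 1/((3 - 16)**2 + 8*1297) = 1/((-13)**2 + 10376) = 1/(169 + 10376) = 1/10545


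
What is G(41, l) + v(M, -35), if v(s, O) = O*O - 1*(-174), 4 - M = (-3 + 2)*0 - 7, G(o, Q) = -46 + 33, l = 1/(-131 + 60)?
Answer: 1386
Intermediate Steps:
l = -1/71 (l = 1/(-71) = -1/71 ≈ -0.014085)
G(o, Q) = -13
M = 11 (M = 4 - ((-3 + 2)*0 - 7) = 4 - (-1*0 - 7) = 4 - (0 - 7) = 4 - 1*(-7) = 4 + 7 = 11)
v(s, O) = 174 + O**2 (v(s, O) = O**2 + 174 = 174 + O**2)
G(41, l) + v(M, -35) = -13 + (174 + (-35)**2) = -13 + (174 + 1225) = -13 + 1399 = 1386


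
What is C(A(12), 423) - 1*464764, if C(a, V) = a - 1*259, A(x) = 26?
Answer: -464997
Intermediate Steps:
C(a, V) = -259 + a (C(a, V) = a - 259 = -259 + a)
C(A(12), 423) - 1*464764 = (-259 + 26) - 1*464764 = -233 - 464764 = -464997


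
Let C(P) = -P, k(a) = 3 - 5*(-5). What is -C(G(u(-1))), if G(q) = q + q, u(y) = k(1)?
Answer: 56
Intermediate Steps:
k(a) = 28 (k(a) = 3 + 25 = 28)
u(y) = 28
G(q) = 2*q
-C(G(u(-1))) = -(-1)*2*28 = -(-1)*56 = -1*(-56) = 56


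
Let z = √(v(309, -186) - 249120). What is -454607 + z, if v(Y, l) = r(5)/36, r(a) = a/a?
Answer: -454607 + 37*I*√6551/6 ≈ -4.5461e+5 + 499.12*I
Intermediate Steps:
r(a) = 1
v(Y, l) = 1/36
z = 37*I*√6551/6 (z = √(1/36 - 249120) = √(-8968319/36) = 37*I*√6551/6 ≈ 499.12*I)
-454607 + z = -454607 + 37*I*√6551/6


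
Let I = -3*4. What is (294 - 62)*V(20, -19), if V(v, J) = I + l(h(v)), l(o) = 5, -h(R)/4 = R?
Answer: -1624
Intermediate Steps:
I = -12
h(R) = -4*R
V(v, J) = -7 (V(v, J) = -12 + 5 = -7)
(294 - 62)*V(20, -19) = (294 - 62)*(-7) = 232*(-7) = -1624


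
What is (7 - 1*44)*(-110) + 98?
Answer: 4168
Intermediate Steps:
(7 - 1*44)*(-110) + 98 = (7 - 44)*(-110) + 98 = -37*(-110) + 98 = 4070 + 98 = 4168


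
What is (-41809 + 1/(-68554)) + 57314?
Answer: 1062929769/68554 ≈ 15505.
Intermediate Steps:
(-41809 + 1/(-68554)) + 57314 = (-41809 - 1/68554) + 57314 = -2866174187/68554 + 57314 = 1062929769/68554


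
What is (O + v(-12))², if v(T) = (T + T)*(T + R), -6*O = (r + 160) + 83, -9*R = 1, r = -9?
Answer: 570025/9 ≈ 63336.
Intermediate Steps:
R = -⅑ (R = -⅑*1 = -⅑ ≈ -0.11111)
O = -39 (O = -((-9 + 160) + 83)/6 = -(151 + 83)/6 = -⅙*234 = -39)
v(T) = 2*T*(-⅑ + T) (v(T) = (T + T)*(T - ⅑) = (2*T)*(-⅑ + T) = 2*T*(-⅑ + T))
(O + v(-12))² = (-39 + (2/9)*(-12)*(-1 + 9*(-12)))² = (-39 + (2/9)*(-12)*(-1 - 108))² = (-39 + (2/9)*(-12)*(-109))² = (-39 + 872/3)² = (755/3)² = 570025/9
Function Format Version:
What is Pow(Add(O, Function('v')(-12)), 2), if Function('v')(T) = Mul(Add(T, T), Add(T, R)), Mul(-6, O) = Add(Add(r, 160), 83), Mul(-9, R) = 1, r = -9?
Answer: Rational(570025, 9) ≈ 63336.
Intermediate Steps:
R = Rational(-1, 9) (R = Mul(Rational(-1, 9), 1) = Rational(-1, 9) ≈ -0.11111)
O = -39 (O = Mul(Rational(-1, 6), Add(Add(-9, 160), 83)) = Mul(Rational(-1, 6), Add(151, 83)) = Mul(Rational(-1, 6), 234) = -39)
Function('v')(T) = Mul(2, T, Add(Rational(-1, 9), T)) (Function('v')(T) = Mul(Add(T, T), Add(T, Rational(-1, 9))) = Mul(Mul(2, T), Add(Rational(-1, 9), T)) = Mul(2, T, Add(Rational(-1, 9), T)))
Pow(Add(O, Function('v')(-12)), 2) = Pow(Add(-39, Mul(Rational(2, 9), -12, Add(-1, Mul(9, -12)))), 2) = Pow(Add(-39, Mul(Rational(2, 9), -12, Add(-1, -108))), 2) = Pow(Add(-39, Mul(Rational(2, 9), -12, -109)), 2) = Pow(Add(-39, Rational(872, 3)), 2) = Pow(Rational(755, 3), 2) = Rational(570025, 9)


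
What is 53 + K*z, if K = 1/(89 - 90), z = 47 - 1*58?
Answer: 64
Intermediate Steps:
z = -11 (z = 47 - 58 = -11)
K = -1 (K = 1/(-1) = -1)
53 + K*z = 53 - 1*(-11) = 53 + 11 = 64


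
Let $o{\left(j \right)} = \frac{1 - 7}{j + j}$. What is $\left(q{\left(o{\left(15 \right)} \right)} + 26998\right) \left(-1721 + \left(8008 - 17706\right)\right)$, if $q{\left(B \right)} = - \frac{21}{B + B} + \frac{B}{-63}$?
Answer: $- \frac{194600508323}{630} \approx -3.0889 \cdot 10^{8}$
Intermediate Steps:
$o{\left(j \right)} = - \frac{3}{j}$ ($o{\left(j \right)} = - \frac{6}{2 j} = - 6 \frac{1}{2 j} = - \frac{3}{j}$)
$q{\left(B \right)} = - \frac{21}{2 B} - \frac{B}{63}$ ($q{\left(B \right)} = - \frac{21}{2 B} + B \left(- \frac{1}{63}\right) = - 21 \frac{1}{2 B} - \frac{B}{63} = - \frac{21}{2 B} - \frac{B}{63}$)
$\left(q{\left(o{\left(15 \right)} \right)} + 26998\right) \left(-1721 + \left(8008 - 17706\right)\right) = \left(\left(- \frac{21}{2 \left(- \frac{3}{15}\right)} - \frac{\left(-3\right) \frac{1}{15}}{63}\right) + 26998\right) \left(-1721 + \left(8008 - 17706\right)\right) = \left(\left(- \frac{21}{2 \left(\left(-3\right) \frac{1}{15}\right)} - \frac{\left(-3\right) \frac{1}{15}}{63}\right) + 26998\right) \left(-1721 - 9698\right) = \left(\left(- \frac{21}{2 \left(- \frac{1}{5}\right)} - - \frac{1}{315}\right) + 26998\right) \left(-11419\right) = \left(\left(\left(- \frac{21}{2}\right) \left(-5\right) + \frac{1}{315}\right) + 26998\right) \left(-11419\right) = \left(\left(\frac{105}{2} + \frac{1}{315}\right) + 26998\right) \left(-11419\right) = \left(\frac{33077}{630} + 26998\right) \left(-11419\right) = \frac{17041817}{630} \left(-11419\right) = - \frac{194600508323}{630}$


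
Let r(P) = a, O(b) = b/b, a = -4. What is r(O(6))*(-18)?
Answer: 72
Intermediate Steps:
O(b) = 1
r(P) = -4
r(O(6))*(-18) = -4*(-18) = 72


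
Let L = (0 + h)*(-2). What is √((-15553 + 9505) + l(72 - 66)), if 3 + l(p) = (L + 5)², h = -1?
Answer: I*√6002 ≈ 77.473*I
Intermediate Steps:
L = 2 (L = (0 - 1)*(-2) = -1*(-2) = 2)
l(p) = 46 (l(p) = -3 + (2 + 5)² = -3 + 7² = -3 + 49 = 46)
√((-15553 + 9505) + l(72 - 66)) = √((-15553 + 9505) + 46) = √(-6048 + 46) = √(-6002) = I*√6002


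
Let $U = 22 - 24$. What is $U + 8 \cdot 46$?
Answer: $366$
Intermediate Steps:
$U = -2$
$U + 8 \cdot 46 = -2 + 8 \cdot 46 = -2 + 368 = 366$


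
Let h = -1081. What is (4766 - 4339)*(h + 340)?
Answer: -316407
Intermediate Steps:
(4766 - 4339)*(h + 340) = (4766 - 4339)*(-1081 + 340) = 427*(-741) = -316407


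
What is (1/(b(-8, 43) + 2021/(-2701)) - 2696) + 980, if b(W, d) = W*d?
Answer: -1597881841/931165 ≈ -1716.0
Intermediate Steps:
(1/(b(-8, 43) + 2021/(-2701)) - 2696) + 980 = (1/(-8*43 + 2021/(-2701)) - 2696) + 980 = (1/(-344 + 2021*(-1/2701)) - 2696) + 980 = (1/(-344 - 2021/2701) - 2696) + 980 = (1/(-931165/2701) - 2696) + 980 = (-2701/931165 - 2696) + 980 = -2510423541/931165 + 980 = -1597881841/931165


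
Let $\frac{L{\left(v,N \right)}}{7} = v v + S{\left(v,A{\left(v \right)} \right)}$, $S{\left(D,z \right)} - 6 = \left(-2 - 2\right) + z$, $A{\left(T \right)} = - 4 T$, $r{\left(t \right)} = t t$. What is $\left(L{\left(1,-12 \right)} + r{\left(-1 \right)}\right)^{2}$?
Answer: $36$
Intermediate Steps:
$r{\left(t \right)} = t^{2}$
$S{\left(D,z \right)} = 2 + z$ ($S{\left(D,z \right)} = 6 + \left(\left(-2 - 2\right) + z\right) = 6 + \left(-4 + z\right) = 2 + z$)
$L{\left(v,N \right)} = 14 - 28 v + 7 v^{2}$ ($L{\left(v,N \right)} = 7 \left(v v - \left(-2 + 4 v\right)\right) = 7 \left(v^{2} - \left(-2 + 4 v\right)\right) = 7 \left(2 + v^{2} - 4 v\right) = 14 - 28 v + 7 v^{2}$)
$\left(L{\left(1,-12 \right)} + r{\left(-1 \right)}\right)^{2} = \left(\left(14 - 28 + 7 \cdot 1^{2}\right) + \left(-1\right)^{2}\right)^{2} = \left(\left(14 - 28 + 7 \cdot 1\right) + 1\right)^{2} = \left(\left(14 - 28 + 7\right) + 1\right)^{2} = \left(-7 + 1\right)^{2} = \left(-6\right)^{2} = 36$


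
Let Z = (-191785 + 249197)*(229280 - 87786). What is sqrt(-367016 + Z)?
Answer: 12*sqrt(56410323) ≈ 90128.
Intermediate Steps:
Z = 8123453528 (Z = 57412*141494 = 8123453528)
sqrt(-367016 + Z) = sqrt(-367016 + 8123453528) = sqrt(8123086512) = 12*sqrt(56410323)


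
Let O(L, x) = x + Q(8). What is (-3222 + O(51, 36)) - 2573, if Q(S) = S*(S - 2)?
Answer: -5711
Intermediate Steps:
Q(S) = S*(-2 + S)
O(L, x) = 48 + x (O(L, x) = x + 8*(-2 + 8) = x + 8*6 = x + 48 = 48 + x)
(-3222 + O(51, 36)) - 2573 = (-3222 + (48 + 36)) - 2573 = (-3222 + 84) - 2573 = -3138 - 2573 = -5711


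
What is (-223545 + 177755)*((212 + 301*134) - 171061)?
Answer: 5976281850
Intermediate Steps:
(-223545 + 177755)*((212 + 301*134) - 171061) = -45790*((212 + 40334) - 171061) = -45790*(40546 - 171061) = -45790*(-130515) = 5976281850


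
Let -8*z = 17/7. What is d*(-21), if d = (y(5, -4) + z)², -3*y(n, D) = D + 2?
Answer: -3721/1344 ≈ -2.7686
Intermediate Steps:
y(n, D) = -⅔ - D/3 (y(n, D) = -(D + 2)/3 = -(2 + D)/3 = -⅔ - D/3)
z = -17/56 (z = -17/(8*7) = -⅛*17/7 = -17/56 ≈ -0.30357)
d = 3721/28224 (d = ((-⅔ - ⅓*(-4)) - 17/56)² = ((-⅔ + 4/3) - 17/56)² = (⅔ - 17/56)² = (61/168)² = 3721/28224 ≈ 0.13184)
d*(-21) = (3721/28224)*(-21) = -3721/1344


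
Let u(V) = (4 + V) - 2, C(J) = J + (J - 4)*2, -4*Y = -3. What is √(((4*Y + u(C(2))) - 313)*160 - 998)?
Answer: 3*I*√5622 ≈ 224.94*I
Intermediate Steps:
Y = ¾ (Y = -¼*(-3) = ¾ ≈ 0.75000)
C(J) = -8 + 3*J (C(J) = J + (-4 + J)*2 = J + (-8 + 2*J) = -8 + 3*J)
u(V) = 2 + V
√(((4*Y + u(C(2))) - 313)*160 - 998) = √(((4*(¾) + (2 + (-8 + 3*2))) - 313)*160 - 998) = √(((3 + (2 + (-8 + 6))) - 313)*160 - 998) = √(((3 + (2 - 2)) - 313)*160 - 998) = √(((3 + 0) - 313)*160 - 998) = √((3 - 313)*160 - 998) = √(-310*160 - 998) = √(-49600 - 998) = √(-50598) = 3*I*√5622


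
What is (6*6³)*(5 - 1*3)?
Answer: 2592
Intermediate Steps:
(6*6³)*(5 - 1*3) = (6*216)*(5 - 3) = 1296*2 = 2592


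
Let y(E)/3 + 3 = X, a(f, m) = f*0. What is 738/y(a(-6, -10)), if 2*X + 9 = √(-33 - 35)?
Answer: -7380/293 - 984*I*√17/293 ≈ -25.188 - 13.847*I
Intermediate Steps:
a(f, m) = 0
X = -9/2 + I*√17 (X = -9/2 + √(-33 - 35)/2 = -9/2 + √(-68)/2 = -9/2 + (2*I*√17)/2 = -9/2 + I*√17 ≈ -4.5 + 4.1231*I)
y(E) = -45/2 + 3*I*√17 (y(E) = -9 + 3*(-9/2 + I*√17) = -9 + (-27/2 + 3*I*√17) = -45/2 + 3*I*√17)
738/y(a(-6, -10)) = 738/(-45/2 + 3*I*√17)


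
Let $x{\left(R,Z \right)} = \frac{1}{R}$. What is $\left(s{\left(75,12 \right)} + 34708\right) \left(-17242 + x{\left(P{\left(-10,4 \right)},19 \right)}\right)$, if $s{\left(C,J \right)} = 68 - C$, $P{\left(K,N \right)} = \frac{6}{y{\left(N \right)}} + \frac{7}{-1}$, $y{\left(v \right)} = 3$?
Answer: $- \frac{2991607911}{5} \approx -5.9832 \cdot 10^{8}$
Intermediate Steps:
$P{\left(K,N \right)} = -5$ ($P{\left(K,N \right)} = \frac{6}{3} + \frac{7}{-1} = 6 \cdot \frac{1}{3} + 7 \left(-1\right) = 2 - 7 = -5$)
$\left(s{\left(75,12 \right)} + 34708\right) \left(-17242 + x{\left(P{\left(-10,4 \right)},19 \right)}\right) = \left(\left(68 - 75\right) + 34708\right) \left(-17242 + \frac{1}{-5}\right) = \left(\left(68 - 75\right) + 34708\right) \left(-17242 - \frac{1}{5}\right) = \left(-7 + 34708\right) \left(- \frac{86211}{5}\right) = 34701 \left(- \frac{86211}{5}\right) = - \frac{2991607911}{5}$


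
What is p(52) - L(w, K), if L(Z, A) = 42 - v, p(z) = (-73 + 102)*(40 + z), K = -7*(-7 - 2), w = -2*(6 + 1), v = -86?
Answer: 2540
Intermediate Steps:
w = -14 (w = -2*7 = -14)
K = 63 (K = -7*(-9) = 63)
p(z) = 1160 + 29*z (p(z) = 29*(40 + z) = 1160 + 29*z)
L(Z, A) = 128 (L(Z, A) = 42 - 1*(-86) = 42 + 86 = 128)
p(52) - L(w, K) = (1160 + 29*52) - 1*128 = (1160 + 1508) - 128 = 2668 - 128 = 2540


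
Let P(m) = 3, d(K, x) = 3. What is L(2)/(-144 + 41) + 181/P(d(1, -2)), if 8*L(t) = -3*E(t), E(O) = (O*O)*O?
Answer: 18652/309 ≈ 60.362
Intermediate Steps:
E(O) = O³ (E(O) = O²*O = O³)
L(t) = -3*t³/8 (L(t) = (-3*t³)/8 = -3*t³/8)
L(2)/(-144 + 41) + 181/P(d(1, -2)) = (-3/8*2³)/(-144 + 41) + 181/3 = -3/8*8/(-103) + 181*(⅓) = -3*(-1/103) + 181/3 = 3/103 + 181/3 = 18652/309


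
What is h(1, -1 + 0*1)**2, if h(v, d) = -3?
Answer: 9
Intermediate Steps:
h(1, -1 + 0*1)**2 = (-3)**2 = 9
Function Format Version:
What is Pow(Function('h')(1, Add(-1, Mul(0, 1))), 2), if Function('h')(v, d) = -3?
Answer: 9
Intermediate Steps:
Pow(Function('h')(1, Add(-1, Mul(0, 1))), 2) = Pow(-3, 2) = 9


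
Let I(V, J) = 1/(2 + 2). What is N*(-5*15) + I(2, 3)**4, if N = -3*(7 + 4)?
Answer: 633601/256 ≈ 2475.0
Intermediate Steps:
N = -33 (N = -3*11 = -33)
I(V, J) = 1/4
N*(-5*15) + I(2, 3)**4 = -(-165)*15 + (1/4)**4 = -33*(-75) + 1/256 = 2475 + 1/256 = 633601/256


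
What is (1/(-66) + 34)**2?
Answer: 5031049/4356 ≈ 1155.0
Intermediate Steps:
(1/(-66) + 34)**2 = (-1/66 + 34)**2 = (2243/66)**2 = 5031049/4356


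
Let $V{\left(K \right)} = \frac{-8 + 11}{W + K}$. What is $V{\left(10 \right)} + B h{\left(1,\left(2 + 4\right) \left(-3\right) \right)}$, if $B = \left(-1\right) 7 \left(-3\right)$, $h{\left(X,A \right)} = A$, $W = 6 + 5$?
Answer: $- \frac{2645}{7} \approx -377.86$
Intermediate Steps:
$W = 11$
$V{\left(K \right)} = \frac{3}{11 + K}$ ($V{\left(K \right)} = \frac{-8 + 11}{11 + K} = \frac{3}{11 + K}$)
$B = 21$ ($B = \left(-7\right) \left(-3\right) = 21$)
$V{\left(10 \right)} + B h{\left(1,\left(2 + 4\right) \left(-3\right) \right)} = \frac{3}{11 + 10} + 21 \left(2 + 4\right) \left(-3\right) = \frac{3}{21} + 21 \cdot 6 \left(-3\right) = 3 \cdot \frac{1}{21} + 21 \left(-18\right) = \frac{1}{7} - 378 = - \frac{2645}{7}$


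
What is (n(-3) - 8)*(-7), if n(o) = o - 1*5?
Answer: 112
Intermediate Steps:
n(o) = -5 + o (n(o) = o - 5 = -5 + o)
(n(-3) - 8)*(-7) = ((-5 - 3) - 8)*(-7) = (-8 - 8)*(-7) = -16*(-7) = 112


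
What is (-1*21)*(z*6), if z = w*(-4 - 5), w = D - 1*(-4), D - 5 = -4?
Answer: 5670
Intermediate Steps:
D = 1 (D = 5 - 4 = 1)
w = 5 (w = 1 - 1*(-4) = 1 + 4 = 5)
z = -45 (z = 5*(-4 - 5) = 5*(-9) = -45)
(-1*21)*(z*6) = (-1*21)*(-45*6) = -21*(-270) = 5670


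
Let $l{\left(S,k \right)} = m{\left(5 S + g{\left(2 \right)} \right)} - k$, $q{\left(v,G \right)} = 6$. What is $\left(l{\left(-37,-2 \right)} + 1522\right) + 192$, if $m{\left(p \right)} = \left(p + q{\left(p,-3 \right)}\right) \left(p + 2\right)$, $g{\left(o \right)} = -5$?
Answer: $36308$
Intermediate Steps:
$m{\left(p \right)} = \left(2 + p\right) \left(6 + p\right)$ ($m{\left(p \right)} = \left(p + 6\right) \left(p + 2\right) = \left(6 + p\right) \left(2 + p\right) = \left(2 + p\right) \left(6 + p\right)$)
$l{\left(S,k \right)} = -28 + \left(-5 + 5 S\right)^{2} - k + 40 S$ ($l{\left(S,k \right)} = \left(12 + \left(5 S - 5\right)^{2} + 8 \left(5 S - 5\right)\right) - k = \left(12 + \left(-5 + 5 S\right)^{2} + 8 \left(-5 + 5 S\right)\right) - k = \left(12 + \left(-5 + 5 S\right)^{2} + \left(-40 + 40 S\right)\right) - k = \left(-28 + \left(-5 + 5 S\right)^{2} + 40 S\right) - k = -28 + \left(-5 + 5 S\right)^{2} - k + 40 S$)
$\left(l{\left(-37,-2 \right)} + 1522\right) + 192 = \left(\left(-3 - -2 - -370 + 25 \left(-37\right)^{2}\right) + 1522\right) + 192 = \left(\left(-3 + 2 + 370 + 25 \cdot 1369\right) + 1522\right) + 192 = \left(\left(-3 + 2 + 370 + 34225\right) + 1522\right) + 192 = \left(34594 + 1522\right) + 192 = 36116 + 192 = 36308$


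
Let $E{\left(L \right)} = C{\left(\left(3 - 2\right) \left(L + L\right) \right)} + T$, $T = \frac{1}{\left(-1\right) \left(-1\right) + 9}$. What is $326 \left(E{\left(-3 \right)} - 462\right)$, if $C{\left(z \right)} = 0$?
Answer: $- \frac{752897}{5} \approx -1.5058 \cdot 10^{5}$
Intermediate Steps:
$T = \frac{1}{10}$ ($T = \frac{1}{1 + 9} = \frac{1}{10} \approx 0.1$)
$E{\left(L \right)} = \frac{1}{10}$ ($E{\left(L \right)} = 0 + \frac{1}{10} = \frac{1}{10}$)
$326 \left(E{\left(-3 \right)} - 462\right) = 326 \left(\frac{1}{10} - 462\right) = 326 \left(- \frac{4619}{10}\right) = - \frac{752897}{5}$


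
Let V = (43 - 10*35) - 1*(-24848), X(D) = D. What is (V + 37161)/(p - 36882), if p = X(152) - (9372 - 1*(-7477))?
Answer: -61702/53579 ≈ -1.1516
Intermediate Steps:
V = 24541 (V = (43 - 350) + 24848 = -307 + 24848 = 24541)
p = -16697 (p = 152 - (9372 - 1*(-7477)) = 152 - (9372 + 7477) = 152 - 1*16849 = 152 - 16849 = -16697)
(V + 37161)/(p - 36882) = (24541 + 37161)/(-16697 - 36882) = 61702/(-53579) = 61702*(-1/53579) = -61702/53579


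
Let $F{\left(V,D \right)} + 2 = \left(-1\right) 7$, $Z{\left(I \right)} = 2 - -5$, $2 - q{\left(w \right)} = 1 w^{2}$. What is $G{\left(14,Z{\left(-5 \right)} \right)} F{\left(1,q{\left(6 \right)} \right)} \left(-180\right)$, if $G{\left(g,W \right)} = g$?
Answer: $22680$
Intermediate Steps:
$q{\left(w \right)} = 2 - w^{2}$ ($q{\left(w \right)} = 2 - 1 w^{2} = 2 - w^{2}$)
$Z{\left(I \right)} = 7$ ($Z{\left(I \right)} = 2 + 5 = 7$)
$F{\left(V,D \right)} = -9$ ($F{\left(V,D \right)} = -2 - 7 = -9$)
$G{\left(14,Z{\left(-5 \right)} \right)} F{\left(1,q{\left(6 \right)} \right)} \left(-180\right) = 14 \left(-9\right) \left(-180\right) = \left(-126\right) \left(-180\right) = 22680$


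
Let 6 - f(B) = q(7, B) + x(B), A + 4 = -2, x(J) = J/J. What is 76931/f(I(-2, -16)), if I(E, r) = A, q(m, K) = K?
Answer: 76931/11 ≈ 6993.7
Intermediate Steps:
x(J) = 1
A = -6 (A = -4 - 2 = -6)
I(E, r) = -6
f(B) = 5 - B (f(B) = 6 - (B + 1) = 6 - (1 + B) = 6 + (-1 - B) = 5 - B)
76931/f(I(-2, -16)) = 76931/(5 - 1*(-6)) = 76931/(5 + 6) = 76931/11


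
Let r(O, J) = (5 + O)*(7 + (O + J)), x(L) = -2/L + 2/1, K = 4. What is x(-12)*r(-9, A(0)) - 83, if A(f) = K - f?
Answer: -301/3 ≈ -100.33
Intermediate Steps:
x(L) = 2 - 2/L (x(L) = -2/L + 2*1 = -2/L + 2 = 2 - 2/L)
A(f) = 4 - f
r(O, J) = (5 + O)*(7 + J + O) (r(O, J) = (5 + O)*(7 + (J + O)) = (5 + O)*(7 + J + O))
x(-12)*r(-9, A(0)) - 83 = (2 - 2/(-12))*(35 + (-9)² + 5*(4 - 1*0) + 12*(-9) + (4 - 1*0)*(-9)) - 83 = (2 - 2*(-1/12))*(35 + 81 + 5*(4 + 0) - 108 + (4 + 0)*(-9)) - 83 = (2 + ⅙)*(35 + 81 + 5*4 - 108 + 4*(-9)) - 83 = 13*(35 + 81 + 20 - 108 - 36)/6 - 83 = (13/6)*(-8) - 83 = -52/3 - 83 = -301/3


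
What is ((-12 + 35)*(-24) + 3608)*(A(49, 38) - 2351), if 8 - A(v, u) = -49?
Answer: -7010464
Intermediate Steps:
A(v, u) = 57 (A(v, u) = 8 - 1*(-49) = 8 + 49 = 57)
((-12 + 35)*(-24) + 3608)*(A(49, 38) - 2351) = ((-12 + 35)*(-24) + 3608)*(57 - 2351) = (23*(-24) + 3608)*(-2294) = (-552 + 3608)*(-2294) = 3056*(-2294) = -7010464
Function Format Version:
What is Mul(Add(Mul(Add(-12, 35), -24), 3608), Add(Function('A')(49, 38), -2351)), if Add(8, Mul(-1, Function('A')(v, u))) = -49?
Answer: -7010464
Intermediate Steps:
Function('A')(v, u) = 57 (Function('A')(v, u) = Add(8, Mul(-1, -49)) = Add(8, 49) = 57)
Mul(Add(Mul(Add(-12, 35), -24), 3608), Add(Function('A')(49, 38), -2351)) = Mul(Add(Mul(Add(-12, 35), -24), 3608), Add(57, -2351)) = Mul(Add(Mul(23, -24), 3608), -2294) = Mul(Add(-552, 3608), -2294) = Mul(3056, -2294) = -7010464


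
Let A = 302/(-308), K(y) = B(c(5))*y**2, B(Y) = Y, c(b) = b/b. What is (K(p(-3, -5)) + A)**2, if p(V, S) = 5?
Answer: 13682601/23716 ≈ 576.94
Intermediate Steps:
c(b) = 1
K(y) = y**2 (K(y) = 1*y**2 = y**2)
A = -151/154 (A = 302*(-1/308) = -151/154 ≈ -0.98052)
(K(p(-3, -5)) + A)**2 = (5**2 - 151/154)**2 = (25 - 151/154)**2 = (3699/154)**2 = 13682601/23716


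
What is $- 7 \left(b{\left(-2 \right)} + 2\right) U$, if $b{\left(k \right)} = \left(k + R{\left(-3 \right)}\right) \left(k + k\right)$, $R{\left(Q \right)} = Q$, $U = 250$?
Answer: $-38500$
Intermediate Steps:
$b{\left(k \right)} = 2 k \left(-3 + k\right)$ ($b{\left(k \right)} = \left(k - 3\right) \left(k + k\right) = \left(-3 + k\right) 2 k = 2 k \left(-3 + k\right)$)
$- 7 \left(b{\left(-2 \right)} + 2\right) U = - 7 \left(2 \left(-2\right) \left(-3 - 2\right) + 2\right) 250 = - 7 \left(2 \left(-2\right) \left(-5\right) + 2\right) 250 = - 7 \left(20 + 2\right) 250 = \left(-7\right) 22 \cdot 250 = \left(-154\right) 250 = -38500$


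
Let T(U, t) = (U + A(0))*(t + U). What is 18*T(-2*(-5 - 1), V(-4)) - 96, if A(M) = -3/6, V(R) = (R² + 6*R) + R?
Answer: -96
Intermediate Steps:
V(R) = R² + 7*R
A(M) = -½ (A(M) = -3*⅙ = -½)
T(U, t) = (-½ + U)*(U + t) (T(U, t) = (U - ½)*(t + U) = (-½ + U)*(U + t))
18*T(-2*(-5 - 1), V(-4)) - 96 = 18*((-2*(-5 - 1))² - (-1)*(-5 - 1) - (-2)*(7 - 4) + (-2*(-5 - 1))*(-4*(7 - 4))) - 96 = 18*((-2*(-6))² - (-1)*(-6) - (-2)*3 + (-2*(-6))*(-4*3)) - 96 = 18*(12² - ½*12 - ½*(-12) + 12*(-12)) - 96 = 18*(144 - 6 + 6 - 144) - 96 = 18*0 - 96 = 0 - 96 = -96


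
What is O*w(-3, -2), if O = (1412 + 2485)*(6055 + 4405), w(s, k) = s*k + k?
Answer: 163050480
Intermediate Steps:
w(s, k) = k + k*s (w(s, k) = k*s + k = k + k*s)
O = 40762620 (O = 3897*10460 = 40762620)
O*w(-3, -2) = 40762620*(-2*(1 - 3)) = 40762620*(-2*(-2)) = 40762620*4 = 163050480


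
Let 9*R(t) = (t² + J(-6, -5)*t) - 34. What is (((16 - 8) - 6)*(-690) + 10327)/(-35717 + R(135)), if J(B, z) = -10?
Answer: -3501/13244 ≈ -0.26435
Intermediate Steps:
R(t) = -34/9 - 10*t/9 + t²/9 (R(t) = ((t² - 10*t) - 34)/9 = (-34 + t² - 10*t)/9 = -34/9 - 10*t/9 + t²/9)
(((16 - 8) - 6)*(-690) + 10327)/(-35717 + R(135)) = (((16 - 8) - 6)*(-690) + 10327)/(-35717 + (-34/9 - 10/9*135 + (⅑)*135²)) = ((8 - 6)*(-690) + 10327)/(-35717 + (-34/9 - 150 + (⅑)*18225)) = (2*(-690) + 10327)/(-35717 + (-34/9 - 150 + 2025)) = (-1380 + 10327)/(-35717 + 16841/9) = 8947/(-304612/9) = 8947*(-9/304612) = -3501/13244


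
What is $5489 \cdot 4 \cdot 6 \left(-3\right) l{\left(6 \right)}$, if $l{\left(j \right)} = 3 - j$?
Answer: $1185624$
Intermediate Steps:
$5489 \cdot 4 \cdot 6 \left(-3\right) l{\left(6 \right)} = 5489 \cdot 4 \cdot 6 \left(-3\right) \left(3 - 6\right) = 5489 \cdot 24 \left(-3\right) \left(3 - 6\right) = 5489 \left(\left(-72\right) \left(-3\right)\right) = 5489 \cdot 216 = 1185624$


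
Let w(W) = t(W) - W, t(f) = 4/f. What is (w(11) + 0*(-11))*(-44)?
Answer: 468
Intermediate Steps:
w(W) = -W + 4/W (w(W) = 4/W - W = -W + 4/W)
(w(11) + 0*(-11))*(-44) = ((-1*11 + 4/11) + 0*(-11))*(-44) = ((-11 + 4*(1/11)) + 0)*(-44) = ((-11 + 4/11) + 0)*(-44) = (-117/11 + 0)*(-44) = -117/11*(-44) = 468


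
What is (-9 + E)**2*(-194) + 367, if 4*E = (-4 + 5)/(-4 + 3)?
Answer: -129857/8 ≈ -16232.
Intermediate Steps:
E = -1/4 (E = ((-4 + 5)/(-4 + 3))/4 = (1/(-1))/4 = (1*(-1))/4 = (1/4)*(-1) = -1/4 ≈ -0.25000)
(-9 + E)**2*(-194) + 367 = (-9 - 1/4)**2*(-194) + 367 = (-37/4)**2*(-194) + 367 = (1369/16)*(-194) + 367 = -132793/8 + 367 = -129857/8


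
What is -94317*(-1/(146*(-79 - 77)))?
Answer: -31439/7592 ≈ -4.1411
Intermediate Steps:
-94317*(-1/(146*(-79 - 77))) = -94317/((-146*(-156))) = -94317/22776 = -94317*1/22776 = -31439/7592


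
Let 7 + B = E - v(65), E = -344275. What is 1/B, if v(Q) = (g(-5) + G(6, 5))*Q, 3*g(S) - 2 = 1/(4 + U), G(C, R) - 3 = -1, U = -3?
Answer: -1/344477 ≈ -2.9030e-6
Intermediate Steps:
G(C, R) = 2 (G(C, R) = 3 - 1 = 2)
g(S) = 1 (g(S) = ⅔ + 1/(3*(4 - 3)) = ⅔ + (⅓)/1 = ⅔ + (⅓)*1 = ⅔ + ⅓ = 1)
v(Q) = 3*Q (v(Q) = (1 + 2)*Q = 3*Q)
B = -344477 (B = -7 + (-344275 - 3*65) = -7 + (-344275 - 1*195) = -7 + (-344275 - 195) = -7 - 344470 = -344477)
1/B = 1/(-344477) = -1/344477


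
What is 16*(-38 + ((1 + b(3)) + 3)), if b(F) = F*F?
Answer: -400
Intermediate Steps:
b(F) = F²
16*(-38 + ((1 + b(3)) + 3)) = 16*(-38 + ((1 + 3²) + 3)) = 16*(-38 + ((1 + 9) + 3)) = 16*(-38 + (10 + 3)) = 16*(-38 + 13) = 16*(-25) = -400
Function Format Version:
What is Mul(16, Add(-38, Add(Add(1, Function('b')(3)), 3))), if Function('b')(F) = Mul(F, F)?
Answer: -400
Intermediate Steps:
Function('b')(F) = Pow(F, 2)
Mul(16, Add(-38, Add(Add(1, Function('b')(3)), 3))) = Mul(16, Add(-38, Add(Add(1, Pow(3, 2)), 3))) = Mul(16, Add(-38, Add(Add(1, 9), 3))) = Mul(16, Add(-38, Add(10, 3))) = Mul(16, Add(-38, 13)) = Mul(16, -25) = -400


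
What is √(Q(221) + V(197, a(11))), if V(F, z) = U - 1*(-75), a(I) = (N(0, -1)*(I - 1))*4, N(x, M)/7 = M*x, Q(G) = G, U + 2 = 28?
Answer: √322 ≈ 17.944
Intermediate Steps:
U = 26 (U = -2 + 28 = 26)
N(x, M) = 7*M*x (N(x, M) = 7*(M*x) = 7*M*x)
a(I) = 0 (a(I) = ((7*(-1)*0)*(I - 1))*4 = (0*(-1 + I))*4 = 0*4 = 0)
V(F, z) = 101 (V(F, z) = 26 - 1*(-75) = 26 + 75 = 101)
√(Q(221) + V(197, a(11))) = √(221 + 101) = √322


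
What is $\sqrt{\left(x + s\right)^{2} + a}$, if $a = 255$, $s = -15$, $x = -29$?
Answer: $\sqrt{2191} \approx 46.808$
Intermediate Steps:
$\sqrt{\left(x + s\right)^{2} + a} = \sqrt{\left(-29 - 15\right)^{2} + 255} = \sqrt{\left(-44\right)^{2} + 255} = \sqrt{1936 + 255} = \sqrt{2191}$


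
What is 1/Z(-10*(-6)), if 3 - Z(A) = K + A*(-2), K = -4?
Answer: 1/127 ≈ 0.0078740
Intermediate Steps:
Z(A) = 7 + 2*A (Z(A) = 3 - (-4 + A*(-2)) = 3 - (-4 - 2*A) = 3 + (4 + 2*A) = 7 + 2*A)
1/Z(-10*(-6)) = 1/(7 + 2*(-10*(-6))) = 1/(7 + 2*60) = 1/(7 + 120) = 1/127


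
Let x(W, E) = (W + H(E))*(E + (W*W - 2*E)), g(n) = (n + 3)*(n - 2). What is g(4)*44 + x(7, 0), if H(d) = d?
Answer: 959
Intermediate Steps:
g(n) = (-2 + n)*(3 + n) (g(n) = (3 + n)*(-2 + n) = (-2 + n)*(3 + n))
x(W, E) = (E + W)*(W**2 - E) (x(W, E) = (W + E)*(E + (W*W - 2*E)) = (E + W)*(E + (W**2 - 2*E)) = (E + W)*(W**2 - E))
g(4)*44 + x(7, 0) = (-6 + 4 + 4**2)*44 + (7**3 - 1*0**2 + 0*7**2 - 1*0*7) = (-6 + 4 + 16)*44 + (343 - 1*0 + 0*49 + 0) = 14*44 + (343 + 0 + 0 + 0) = 616 + 343 = 959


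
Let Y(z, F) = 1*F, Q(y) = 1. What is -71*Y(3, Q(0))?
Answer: -71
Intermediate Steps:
Y(z, F) = F
-71*Y(3, Q(0)) = -71*1 = -71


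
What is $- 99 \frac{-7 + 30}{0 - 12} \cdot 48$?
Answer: $9108$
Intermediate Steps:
$- 99 \frac{-7 + 30}{0 - 12} \cdot 48 = - 99 \frac{23}{-12} \cdot 48 = - 99 \cdot 23 \left(- \frac{1}{12}\right) 48 = \left(-99\right) \left(- \frac{23}{12}\right) 48 = \frac{759}{4} \cdot 48 = 9108$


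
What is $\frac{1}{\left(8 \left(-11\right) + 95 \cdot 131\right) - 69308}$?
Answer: $- \frac{1}{56951} \approx -1.7559 \cdot 10^{-5}$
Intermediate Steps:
$\frac{1}{\left(8 \left(-11\right) + 95 \cdot 131\right) - 69308} = \frac{1}{\left(-88 + 12445\right) - 69308} = \frac{1}{12357 - 69308} = \frac{1}{-56951} = - \frac{1}{56951}$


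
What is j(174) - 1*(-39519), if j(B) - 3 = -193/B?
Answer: 6876635/174 ≈ 39521.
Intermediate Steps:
j(B) = 3 - 193/B
j(174) - 1*(-39519) = (3 - 193/174) - 1*(-39519) = (3 - 193*1/174) + 39519 = (3 - 193/174) + 39519 = 329/174 + 39519 = 6876635/174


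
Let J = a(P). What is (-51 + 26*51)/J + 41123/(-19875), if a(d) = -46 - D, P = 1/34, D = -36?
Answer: -5150371/39750 ≈ -129.57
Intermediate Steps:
P = 1/34 ≈ 0.029412
a(d) = -10 (a(d) = -46 - 1*(-36) = -46 + 36 = -10)
J = -10
(-51 + 26*51)/J + 41123/(-19875) = (-51 + 26*51)/(-10) + 41123/(-19875) = (-51 + 1326)*(-⅒) + 41123*(-1/19875) = 1275*(-⅒) - 41123/19875 = -255/2 - 41123/19875 = -5150371/39750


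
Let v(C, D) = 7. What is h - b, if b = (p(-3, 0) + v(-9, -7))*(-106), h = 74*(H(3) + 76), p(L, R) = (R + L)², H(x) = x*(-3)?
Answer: 6654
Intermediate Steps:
H(x) = -3*x
p(L, R) = (L + R)²
h = 4958 (h = 74*(-3*3 + 76) = 74*(-9 + 76) = 74*67 = 4958)
b = -1696 (b = ((-3 + 0)² + 7)*(-106) = ((-3)² + 7)*(-106) = (9 + 7)*(-106) = 16*(-106) = -1696)
h - b = 4958 - 1*(-1696) = 4958 + 1696 = 6654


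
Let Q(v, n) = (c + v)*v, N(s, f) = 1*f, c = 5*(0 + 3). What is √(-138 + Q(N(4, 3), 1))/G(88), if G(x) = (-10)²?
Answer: I*√21/50 ≈ 0.091652*I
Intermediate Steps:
c = 15 (c = 5*3 = 15)
N(s, f) = f
Q(v, n) = v*(15 + v) (Q(v, n) = (15 + v)*v = v*(15 + v))
G(x) = 100
√(-138 + Q(N(4, 3), 1))/G(88) = √(-138 + 3*(15 + 3))/100 = √(-138 + 3*18)*(1/100) = √(-138 + 54)*(1/100) = √(-84)*(1/100) = (2*I*√21)*(1/100) = I*√21/50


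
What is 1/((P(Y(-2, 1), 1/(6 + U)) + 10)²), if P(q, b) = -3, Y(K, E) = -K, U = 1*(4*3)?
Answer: 1/49 ≈ 0.020408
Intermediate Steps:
U = 12 (U = 1*12 = 12)
1/((P(Y(-2, 1), 1/(6 + U)) + 10)²) = 1/((-3 + 10)²) = 1/(7²) = 1/49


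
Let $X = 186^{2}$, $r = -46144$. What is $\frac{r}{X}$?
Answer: $- \frac{11536}{8649} \approx -1.3338$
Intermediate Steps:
$X = 34596$
$\frac{r}{X} = - \frac{46144}{34596} = \left(-46144\right) \frac{1}{34596} = - \frac{11536}{8649}$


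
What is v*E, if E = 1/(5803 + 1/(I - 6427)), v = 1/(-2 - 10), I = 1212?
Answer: -5215/363151728 ≈ -1.4360e-5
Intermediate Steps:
v = -1/12 (v = 1/(-12) = -1/12 ≈ -0.083333)
E = 5215/30262644 (E = 1/(5803 + 1/(1212 - 6427)) = 1/(5803 + 1/(-5215)) = 1/(5803 - 1/5215) = 1/(30262644/5215) = 5215/30262644 ≈ 0.00017232)
v*E = -1/12*5215/30262644 = -5215/363151728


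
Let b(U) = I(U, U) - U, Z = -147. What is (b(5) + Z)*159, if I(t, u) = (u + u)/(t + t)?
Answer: -24009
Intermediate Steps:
I(t, u) = u/t (I(t, u) = (2*u)/((2*t)) = (2*u)*(1/(2*t)) = u/t)
b(U) = 1 - U (b(U) = U/U - U = 1 - U)
(b(5) + Z)*159 = ((1 - 1*5) - 147)*159 = ((1 - 5) - 147)*159 = (-4 - 147)*159 = -151*159 = -24009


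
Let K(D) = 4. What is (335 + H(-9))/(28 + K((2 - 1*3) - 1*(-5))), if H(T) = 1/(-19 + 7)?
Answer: 4019/384 ≈ 10.466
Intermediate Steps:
H(T) = -1/12 (H(T) = 1/(-12) = -1/12)
(335 + H(-9))/(28 + K((2 - 1*3) - 1*(-5))) = (335 - 1/12)/(28 + 4) = (4019/12)/32 = (4019/12)*(1/32) = 4019/384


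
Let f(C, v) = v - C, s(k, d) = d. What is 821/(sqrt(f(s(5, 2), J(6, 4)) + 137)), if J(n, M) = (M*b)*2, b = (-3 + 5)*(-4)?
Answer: 821*sqrt(71)/71 ≈ 97.435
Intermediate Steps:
b = -8 (b = 2*(-4) = -8)
J(n, M) = -16*M (J(n, M) = (M*(-8))*2 = -8*M*2 = -16*M)
821/(sqrt(f(s(5, 2), J(6, 4)) + 137)) = 821/(sqrt((-16*4 - 1*2) + 137)) = 821/(sqrt((-64 - 2) + 137)) = 821/(sqrt(-66 + 137)) = 821/(sqrt(71)) = 821*(sqrt(71)/71) = 821*sqrt(71)/71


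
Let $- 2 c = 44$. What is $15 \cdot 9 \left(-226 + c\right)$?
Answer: $-33480$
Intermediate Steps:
$c = -22$ ($c = \left(- \frac{1}{2}\right) 44 = -22$)
$15 \cdot 9 \left(-226 + c\right) = 15 \cdot 9 \left(-226 - 22\right) = 135 \left(-248\right) = -33480$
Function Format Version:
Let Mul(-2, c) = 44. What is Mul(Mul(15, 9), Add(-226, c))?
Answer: -33480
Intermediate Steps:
c = -22 (c = Mul(Rational(-1, 2), 44) = -22)
Mul(Mul(15, 9), Add(-226, c)) = Mul(Mul(15, 9), Add(-226, -22)) = Mul(135, -248) = -33480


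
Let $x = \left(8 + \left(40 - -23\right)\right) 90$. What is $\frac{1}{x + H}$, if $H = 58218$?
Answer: $\frac{1}{64608} \approx 1.5478 \cdot 10^{-5}$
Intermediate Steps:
$x = 6390$ ($x = \left(8 + \left(40 + 23\right)\right) 90 = \left(8 + 63\right) 90 = 71 \cdot 90 = 6390$)
$\frac{1}{x + H} = \frac{1}{6390 + 58218} = \frac{1}{64608}$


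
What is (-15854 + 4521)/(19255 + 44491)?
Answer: -11333/63746 ≈ -0.17778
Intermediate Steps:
(-15854 + 4521)/(19255 + 44491) = -11333/63746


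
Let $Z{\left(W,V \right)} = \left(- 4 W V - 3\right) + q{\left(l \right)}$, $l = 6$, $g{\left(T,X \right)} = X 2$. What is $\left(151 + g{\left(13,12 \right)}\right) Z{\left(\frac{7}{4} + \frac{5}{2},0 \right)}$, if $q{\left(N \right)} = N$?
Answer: $525$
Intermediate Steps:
$g{\left(T,X \right)} = 2 X$
$Z{\left(W,V \right)} = 3 - 4 V W$ ($Z{\left(W,V \right)} = \left(- 4 W V - 3\right) + 6 = \left(- 4 V W - 3\right) + 6 = \left(-3 - 4 V W\right) + 6 = 3 - 4 V W$)
$\left(151 + g{\left(13,12 \right)}\right) Z{\left(\frac{7}{4} + \frac{5}{2},0 \right)} = \left(151 + 2 \cdot 12\right) \left(3 - 0 \left(\frac{7}{4} + \frac{5}{2}\right)\right) = \left(151 + 24\right) \left(3 - 0 \left(7 \cdot \frac{1}{4} + 5 \cdot \frac{1}{2}\right)\right) = 175 \left(3 - 0 \left(\frac{7}{4} + \frac{5}{2}\right)\right) = 175 \left(3 - 0 \cdot \frac{17}{4}\right) = 175 \left(3 + 0\right) = 175 \cdot 3 = 525$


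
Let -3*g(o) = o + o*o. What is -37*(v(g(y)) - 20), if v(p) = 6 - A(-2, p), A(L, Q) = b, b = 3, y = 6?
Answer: 629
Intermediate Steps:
A(L, Q) = 3
g(o) = -o/3 - o²/3 (g(o) = -(o + o*o)/3 = -(o + o²)/3 = -o/3 - o²/3)
v(p) = 3 (v(p) = 6 - 1*3 = 6 - 3 = 3)
-37*(v(g(y)) - 20) = -37*(3 - 20) = -37*(-17) = 629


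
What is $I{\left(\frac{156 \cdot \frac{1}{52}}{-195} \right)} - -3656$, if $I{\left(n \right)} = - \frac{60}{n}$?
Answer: $7556$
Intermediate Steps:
$I{\left(\frac{156 \cdot \frac{1}{52}}{-195} \right)} - -3656 = - \frac{60}{\frac{156}{52} \frac{1}{-195}} - -3656 = - \frac{60}{156 \cdot \frac{1}{52} \left(- \frac{1}{195}\right)} + 3656 = - \frac{60}{3 \left(- \frac{1}{195}\right)} + 3656 = - \frac{60}{- \frac{1}{65}} + 3656 = \left(-60\right) \left(-65\right) + 3656 = 3900 + 3656 = 7556$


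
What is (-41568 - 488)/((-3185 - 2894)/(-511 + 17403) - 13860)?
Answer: 710409952/234129199 ≈ 3.0343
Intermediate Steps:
(-41568 - 488)/((-3185 - 2894)/(-511 + 17403) - 13860) = -42056/(-6079/16892 - 13860) = -42056/(-234129199/16892) = -42056*(-16892/234129199) = 710409952/234129199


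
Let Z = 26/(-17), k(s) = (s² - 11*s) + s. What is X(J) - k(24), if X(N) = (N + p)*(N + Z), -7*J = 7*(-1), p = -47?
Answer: -5298/17 ≈ -311.65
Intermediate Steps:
J = 1 (J = -(-1) = -⅐*(-7) = 1)
k(s) = s² - 10*s
Z = -26/17 (Z = 26*(-1/17) = -26/17 ≈ -1.5294)
X(N) = (-47 + N)*(-26/17 + N) (X(N) = (N - 47)*(N - 26/17) = (-47 + N)*(-26/17 + N))
X(J) - k(24) = (1222/17 + 1² - 825/17*1) - 24*(-10 + 24) = (1222/17 + 1 - 825/17) - 24*14 = 414/17 - 1*336 = 414/17 - 336 = -5298/17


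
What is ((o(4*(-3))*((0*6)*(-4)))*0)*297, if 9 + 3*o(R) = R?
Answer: 0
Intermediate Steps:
o(R) = -3 + R/3
((o(4*(-3))*((0*6)*(-4)))*0)*297 = (((-3 + (4*(-3))/3)*((0*6)*(-4)))*0)*297 = (((-3 + (⅓)*(-12))*(0*(-4)))*0)*297 = (((-3 - 4)*0)*0)*297 = (-7*0*0)*297 = (0*0)*297 = 0*297 = 0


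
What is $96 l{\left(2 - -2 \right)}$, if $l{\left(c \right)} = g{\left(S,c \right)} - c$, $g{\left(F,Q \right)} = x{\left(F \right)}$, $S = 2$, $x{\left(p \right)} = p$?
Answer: $-192$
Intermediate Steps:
$g{\left(F,Q \right)} = F$
$l{\left(c \right)} = 2 - c$
$96 l{\left(2 - -2 \right)} = 96 \left(2 - \left(2 - -2\right)\right) = 96 \left(2 - \left(2 + 2\right)\right) = 96 \left(2 - 4\right) = 96 \left(-2\right) = -192$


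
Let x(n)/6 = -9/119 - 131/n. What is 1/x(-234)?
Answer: 4641/13483 ≈ 0.34421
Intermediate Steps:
x(n) = -54/119 - 786/n (x(n) = 6*(-9/119 - 131/n) = -54/119 - 786/n)
1/x(-234) = 1/(-54/119 - 786/(-234)) = 1/(-54/119 - 786*(-1/234)) = 1/(-54/119 + 131/39) = 1/(13483/4641) = 4641/13483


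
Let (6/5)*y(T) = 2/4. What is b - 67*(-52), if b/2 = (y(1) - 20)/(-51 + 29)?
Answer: 460123/132 ≈ 3485.8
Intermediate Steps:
y(T) = 5/12 (y(T) = 5*(2/4)/6 = 5*(2*(¼))/6 = (⅚)*(½) = 5/12)
b = 235/132 (b = 2*((5/12 - 20)/(-51 + 29)) = 2*(-235/12/(-22)) = 2*(-235/12*(-1/22)) = 2*(235/264) = 235/132 ≈ 1.7803)
b - 67*(-52) = 235/132 - 67*(-52) = 235/132 + 3484 = 460123/132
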